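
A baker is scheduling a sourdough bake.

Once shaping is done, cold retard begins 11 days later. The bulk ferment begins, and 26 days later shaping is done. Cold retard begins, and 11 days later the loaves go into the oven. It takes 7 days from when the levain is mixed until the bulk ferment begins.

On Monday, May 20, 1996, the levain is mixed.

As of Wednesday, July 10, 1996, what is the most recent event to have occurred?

Cold retard begins

The levain is mixed: May 20, 1996.
The bulk ferment begins: May 20, 1996 + 7 days = May 27, 1996.
Shaping is done: May 27, 1996 + 26 days = Jun 22, 1996.
Cold retard begins: Jun 22, 1996 + 11 days = Jul 3, 1996.
The loaves go into the oven: Jul 3, 1996 + 11 days = Jul 14, 1996.
Jul 10, 1996 falls between when cold retard begins (Jul 3, 1996) and when the loaves go into the oven (Jul 14, 1996).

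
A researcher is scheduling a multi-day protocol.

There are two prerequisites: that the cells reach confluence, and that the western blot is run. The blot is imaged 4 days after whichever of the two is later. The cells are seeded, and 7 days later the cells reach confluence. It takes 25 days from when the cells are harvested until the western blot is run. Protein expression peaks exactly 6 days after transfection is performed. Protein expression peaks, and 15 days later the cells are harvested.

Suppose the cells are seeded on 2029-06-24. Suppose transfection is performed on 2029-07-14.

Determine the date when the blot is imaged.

2029-09-02

The cells are seeded: Jun 24, 2029.
The cells reach confluence: Jun 24, 2029 + 7 days = Jul 1, 2029.
Transfection is performed: Jul 14, 2029.
Protein expression peaks: Jul 14, 2029 + 6 days = Jul 20, 2029.
The cells are harvested: Jul 20, 2029 + 15 days = Aug 4, 2029.
The western blot is run: Aug 4, 2029 + 25 days = Aug 29, 2029.
Both prerequisites met — the cells reach confluence (Jul 1, 2029), the western blot is run (Aug 29, 2029); the later is Aug 29, 2029.
The blot is imaged: Aug 29, 2029 + 4 days = Sep 2, 2029.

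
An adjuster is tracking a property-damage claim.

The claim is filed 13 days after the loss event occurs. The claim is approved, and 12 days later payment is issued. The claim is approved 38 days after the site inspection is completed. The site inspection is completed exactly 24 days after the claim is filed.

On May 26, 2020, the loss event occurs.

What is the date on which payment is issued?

August 21, 2020

The loss event occurs: May 26, 2020.
The claim is filed: May 26, 2020 + 13 days = Jun 8, 2020.
The site inspection is completed: Jun 8, 2020 + 24 days = Jul 2, 2020.
The claim is approved: Jul 2, 2020 + 38 days = Aug 9, 2020.
Payment is issued: Aug 9, 2020 + 12 days = Aug 21, 2020.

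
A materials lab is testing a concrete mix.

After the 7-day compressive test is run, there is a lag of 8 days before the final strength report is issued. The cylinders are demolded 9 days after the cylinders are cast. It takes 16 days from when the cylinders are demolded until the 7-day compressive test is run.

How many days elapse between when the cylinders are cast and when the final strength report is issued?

33 days

Causal path: the cylinders are cast → the cylinders are demolded → the 7-day compressive test is run → the final strength report is issued.
Total delay along the path: 9 + 16 + 8 = 33 days.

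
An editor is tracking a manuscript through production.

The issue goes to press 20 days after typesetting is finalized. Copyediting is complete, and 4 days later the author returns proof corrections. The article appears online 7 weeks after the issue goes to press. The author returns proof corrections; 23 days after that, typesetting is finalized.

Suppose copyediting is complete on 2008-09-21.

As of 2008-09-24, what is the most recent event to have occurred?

Copyediting is complete

Copyediting is complete: Sep 21, 2008.
The author returns proof corrections: Sep 21, 2008 + 4 days = Sep 25, 2008.
Typesetting is finalized: Sep 25, 2008 + 23 days = Oct 18, 2008.
The issue goes to press: Oct 18, 2008 + 20 days = Nov 7, 2008.
The article appears online: Nov 7, 2008 + 7 weeks = Dec 26, 2008.
Sep 24, 2008 falls between when copyediting is complete (Sep 21, 2008) and when the author returns proof corrections (Sep 25, 2008).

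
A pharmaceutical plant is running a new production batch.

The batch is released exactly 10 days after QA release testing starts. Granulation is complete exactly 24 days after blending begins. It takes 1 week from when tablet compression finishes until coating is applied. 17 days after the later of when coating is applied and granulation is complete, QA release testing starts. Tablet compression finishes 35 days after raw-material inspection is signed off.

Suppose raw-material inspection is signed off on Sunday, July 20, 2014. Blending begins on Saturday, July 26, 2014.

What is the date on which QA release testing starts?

Wednesday, September 17, 2014

Raw-material inspection is signed off: Jul 20, 2014.
Tablet compression finishes: Jul 20, 2014 + 35 days = Aug 24, 2014.
Coating is applied: Aug 24, 2014 + 1 week = Aug 31, 2014.
Blending begins: Jul 26, 2014.
Granulation is complete: Jul 26, 2014 + 24 days = Aug 19, 2014.
Both prerequisites met — coating is applied (Aug 31, 2014), granulation is complete (Aug 19, 2014); the later is Aug 31, 2014.
QA release testing starts: Aug 31, 2014 + 17 days = Sep 17, 2014.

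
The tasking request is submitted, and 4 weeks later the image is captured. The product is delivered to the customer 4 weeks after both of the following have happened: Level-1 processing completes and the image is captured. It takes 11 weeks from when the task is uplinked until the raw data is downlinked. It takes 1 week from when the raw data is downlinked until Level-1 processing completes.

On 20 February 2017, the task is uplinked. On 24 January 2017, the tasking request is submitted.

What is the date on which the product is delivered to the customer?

12 June 2017

The task is uplinked: Feb 20, 2017.
The raw data is downlinked: Feb 20, 2017 + 11 weeks = May 8, 2017.
Level-1 processing completes: May 8, 2017 + 1 week = May 15, 2017.
The tasking request is submitted: Jan 24, 2017.
The image is captured: Jan 24, 2017 + 4 weeks = Feb 21, 2017.
Both prerequisites met — Level-1 processing completes (May 15, 2017), the image is captured (Feb 21, 2017); the later is May 15, 2017.
The product is delivered to the customer: May 15, 2017 + 4 weeks = Jun 12, 2017.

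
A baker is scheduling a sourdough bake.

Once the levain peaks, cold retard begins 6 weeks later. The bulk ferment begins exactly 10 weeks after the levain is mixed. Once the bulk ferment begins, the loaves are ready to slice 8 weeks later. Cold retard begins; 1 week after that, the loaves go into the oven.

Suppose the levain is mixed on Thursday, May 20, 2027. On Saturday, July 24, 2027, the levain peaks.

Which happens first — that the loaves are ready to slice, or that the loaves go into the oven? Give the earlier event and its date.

The levain is mixed: May 20, 2027.
The bulk ferment begins: May 20, 2027 + 10 weeks = Jul 29, 2027.
The loaves are ready to slice: Jul 29, 2027 + 8 weeks = Sep 23, 2027.
The levain peaks: Jul 24, 2027.
Cold retard begins: Jul 24, 2027 + 6 weeks = Sep 4, 2027.
The loaves go into the oven: Sep 4, 2027 + 1 week = Sep 11, 2027.
Comparing: the loaves are ready to slice on Sep 23, 2027 vs the loaves go into the oven on Sep 11, 2027. Earlier: the loaves go into the oven.

The loaves go into the oven — Saturday, September 11, 2027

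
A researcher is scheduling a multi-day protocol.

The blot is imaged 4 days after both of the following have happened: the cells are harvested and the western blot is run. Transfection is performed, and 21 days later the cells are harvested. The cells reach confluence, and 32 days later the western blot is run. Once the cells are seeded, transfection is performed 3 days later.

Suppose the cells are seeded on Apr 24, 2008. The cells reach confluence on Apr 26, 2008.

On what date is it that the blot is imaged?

The cells are seeded: Apr 24, 2008.
Transfection is performed: Apr 24, 2008 + 3 days = Apr 27, 2008.
The cells are harvested: Apr 27, 2008 + 21 days = May 18, 2008.
The cells reach confluence: Apr 26, 2008.
The western blot is run: Apr 26, 2008 + 32 days = May 28, 2008.
Both prerequisites met — the cells are harvested (May 18, 2008), the western blot is run (May 28, 2008); the later is May 28, 2008.
The blot is imaged: May 28, 2008 + 4 days = Jun 1, 2008.

Jun 1, 2008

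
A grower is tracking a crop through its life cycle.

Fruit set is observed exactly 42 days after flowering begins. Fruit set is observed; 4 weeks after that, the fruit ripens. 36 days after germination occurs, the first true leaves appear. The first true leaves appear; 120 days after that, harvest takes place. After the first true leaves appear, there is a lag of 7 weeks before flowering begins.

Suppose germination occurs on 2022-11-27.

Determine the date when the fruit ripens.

2023-05-01

Germination occurs: Nov 27, 2022.
The first true leaves appear: Nov 27, 2022 + 36 days = Jan 2, 2023.
Flowering begins: Jan 2, 2023 + 7 weeks = Feb 20, 2023.
Fruit set is observed: Feb 20, 2023 + 42 days = Apr 3, 2023.
The fruit ripens: Apr 3, 2023 + 4 weeks = May 1, 2023.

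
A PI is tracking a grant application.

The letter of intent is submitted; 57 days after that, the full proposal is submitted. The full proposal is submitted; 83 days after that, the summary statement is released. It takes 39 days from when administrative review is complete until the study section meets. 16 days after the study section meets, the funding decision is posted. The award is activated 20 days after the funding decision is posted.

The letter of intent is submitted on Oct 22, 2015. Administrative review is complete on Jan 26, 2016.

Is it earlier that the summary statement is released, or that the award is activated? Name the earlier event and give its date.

The letter of intent is submitted: Oct 22, 2015.
The full proposal is submitted: Oct 22, 2015 + 57 days = Dec 18, 2015.
The summary statement is released: Dec 18, 2015 + 83 days = Mar 10, 2016.
Administrative review is complete: Jan 26, 2016.
The study section meets: Jan 26, 2016 + 39 days = Mar 5, 2016.
The funding decision is posted: Mar 5, 2016 + 16 days = Mar 21, 2016.
The award is activated: Mar 21, 2016 + 20 days = Apr 10, 2016.
Comparing: the summary statement is released on Mar 10, 2016 vs the award is activated on Apr 10, 2016. Earlier: the summary statement is released.

The summary statement is released — Mar 10, 2016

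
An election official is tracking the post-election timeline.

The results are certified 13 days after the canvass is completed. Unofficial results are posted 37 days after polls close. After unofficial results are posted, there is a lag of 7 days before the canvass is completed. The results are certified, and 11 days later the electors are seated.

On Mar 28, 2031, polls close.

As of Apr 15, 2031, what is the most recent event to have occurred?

Polls close

Polls close: Mar 28, 2031.
Unofficial results are posted: Mar 28, 2031 + 37 days = May 4, 2031.
The canvass is completed: May 4, 2031 + 7 days = May 11, 2031.
The results are certified: May 11, 2031 + 13 days = May 24, 2031.
The electors are seated: May 24, 2031 + 11 days = Jun 4, 2031.
Apr 15, 2031 falls between when polls close (Mar 28, 2031) and when unofficial results are posted (May 4, 2031).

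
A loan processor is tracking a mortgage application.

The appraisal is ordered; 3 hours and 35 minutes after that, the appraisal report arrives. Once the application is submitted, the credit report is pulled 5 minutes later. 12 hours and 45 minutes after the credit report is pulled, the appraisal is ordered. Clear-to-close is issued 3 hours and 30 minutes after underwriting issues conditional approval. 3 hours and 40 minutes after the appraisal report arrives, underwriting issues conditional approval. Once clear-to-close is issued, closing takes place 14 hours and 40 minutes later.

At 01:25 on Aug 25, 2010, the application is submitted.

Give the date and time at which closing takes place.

15:40 on Aug 26, 2010

The application is submitted: 01:25 Aug 25, 2010.
The credit report is pulled: 01:25 Aug 25, 2010 + 5m = 01:30 Aug 25, 2010.
The appraisal is ordered: 01:30 Aug 25, 2010 + 12h45m = 14:15 Aug 25, 2010.
The appraisal report arrives: 14:15 Aug 25, 2010 + 3h35m = 17:50 Aug 25, 2010.
Underwriting issues conditional approval: 17:50 Aug 25, 2010 + 3h40m = 21:30 Aug 25, 2010.
Clear-to-close is issued: 21:30 Aug 25, 2010 + 3h30m = 01:00 Aug 26, 2010.
Closing takes place: 01:00 Aug 26, 2010 + 14h40m = 15:40 Aug 26, 2010.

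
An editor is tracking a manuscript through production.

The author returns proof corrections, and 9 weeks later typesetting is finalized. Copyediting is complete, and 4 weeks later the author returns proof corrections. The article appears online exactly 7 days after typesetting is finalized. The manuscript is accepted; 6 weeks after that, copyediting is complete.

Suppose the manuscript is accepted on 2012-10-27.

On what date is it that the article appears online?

The manuscript is accepted: Oct 27, 2012.
Copyediting is complete: Oct 27, 2012 + 6 weeks = Dec 8, 2012.
The author returns proof corrections: Dec 8, 2012 + 4 weeks = Jan 5, 2013.
Typesetting is finalized: Jan 5, 2013 + 9 weeks = Mar 9, 2013.
The article appears online: Mar 9, 2013 + 7 days = Mar 16, 2013.

2013-03-16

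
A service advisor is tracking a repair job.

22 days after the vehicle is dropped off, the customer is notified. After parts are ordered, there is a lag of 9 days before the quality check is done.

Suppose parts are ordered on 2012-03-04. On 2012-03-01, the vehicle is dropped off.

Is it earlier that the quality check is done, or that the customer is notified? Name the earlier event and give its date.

Parts are ordered: Mar 4, 2012.
The quality check is done: Mar 4, 2012 + 9 days = Mar 13, 2012.
The vehicle is dropped off: Mar 1, 2012.
The customer is notified: Mar 1, 2012 + 22 days = Mar 23, 2012.
Comparing: the quality check is done on Mar 13, 2012 vs the customer is notified on Mar 23, 2012. Earlier: the quality check is done.

The quality check is done — 2012-03-13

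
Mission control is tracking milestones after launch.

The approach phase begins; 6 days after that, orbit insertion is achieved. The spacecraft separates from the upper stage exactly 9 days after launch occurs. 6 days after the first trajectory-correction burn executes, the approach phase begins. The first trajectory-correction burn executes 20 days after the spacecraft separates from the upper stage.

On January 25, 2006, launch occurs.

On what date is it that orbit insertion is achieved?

March 7, 2006

Launch occurs: Jan 25, 2006.
The spacecraft separates from the upper stage: Jan 25, 2006 + 9 days = Feb 3, 2006.
The first trajectory-correction burn executes: Feb 3, 2006 + 20 days = Feb 23, 2006.
The approach phase begins: Feb 23, 2006 + 6 days = Mar 1, 2006.
Orbit insertion is achieved: Mar 1, 2006 + 6 days = Mar 7, 2006.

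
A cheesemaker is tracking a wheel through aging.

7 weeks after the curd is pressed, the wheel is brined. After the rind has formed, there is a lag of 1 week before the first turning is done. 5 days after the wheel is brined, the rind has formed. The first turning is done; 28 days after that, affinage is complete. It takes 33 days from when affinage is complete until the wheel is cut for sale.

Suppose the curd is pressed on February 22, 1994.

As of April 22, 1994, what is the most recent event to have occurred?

The curd is pressed: Feb 22, 1994.
The wheel is brined: Feb 22, 1994 + 7 weeks = Apr 12, 1994.
The rind has formed: Apr 12, 1994 + 5 days = Apr 17, 1994.
The first turning is done: Apr 17, 1994 + 1 week = Apr 24, 1994.
Affinage is complete: Apr 24, 1994 + 28 days = May 22, 1994.
The wheel is cut for sale: May 22, 1994 + 33 days = Jun 24, 1994.
Apr 22, 1994 falls between when the rind has formed (Apr 17, 1994) and when the first turning is done (Apr 24, 1994).

The rind has formed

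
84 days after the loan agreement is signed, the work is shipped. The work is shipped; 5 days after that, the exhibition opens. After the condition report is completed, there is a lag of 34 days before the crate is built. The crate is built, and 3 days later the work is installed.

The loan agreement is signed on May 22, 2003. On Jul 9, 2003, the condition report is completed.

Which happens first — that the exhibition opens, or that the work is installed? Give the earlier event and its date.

The work is installed — Aug 15, 2003

The loan agreement is signed: May 22, 2003.
The work is shipped: May 22, 2003 + 84 days = Aug 14, 2003.
The exhibition opens: Aug 14, 2003 + 5 days = Aug 19, 2003.
The condition report is completed: Jul 9, 2003.
The crate is built: Jul 9, 2003 + 34 days = Aug 12, 2003.
The work is installed: Aug 12, 2003 + 3 days = Aug 15, 2003.
Comparing: the exhibition opens on Aug 19, 2003 vs the work is installed on Aug 15, 2003. Earlier: the work is installed.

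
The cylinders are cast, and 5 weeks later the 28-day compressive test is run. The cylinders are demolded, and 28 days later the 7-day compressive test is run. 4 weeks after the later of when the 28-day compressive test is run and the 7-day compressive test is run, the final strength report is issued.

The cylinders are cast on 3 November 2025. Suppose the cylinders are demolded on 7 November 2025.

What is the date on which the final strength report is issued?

5 January 2026

The cylinders are cast: Nov 3, 2025.
The 28-day compressive test is run: Nov 3, 2025 + 5 weeks = Dec 8, 2025.
The cylinders are demolded: Nov 7, 2025.
The 7-day compressive test is run: Nov 7, 2025 + 28 days = Dec 5, 2025.
Both prerequisites met — the 28-day compressive test is run (Dec 8, 2025), the 7-day compressive test is run (Dec 5, 2025); the later is Dec 8, 2025.
The final strength report is issued: Dec 8, 2025 + 4 weeks = Jan 5, 2026.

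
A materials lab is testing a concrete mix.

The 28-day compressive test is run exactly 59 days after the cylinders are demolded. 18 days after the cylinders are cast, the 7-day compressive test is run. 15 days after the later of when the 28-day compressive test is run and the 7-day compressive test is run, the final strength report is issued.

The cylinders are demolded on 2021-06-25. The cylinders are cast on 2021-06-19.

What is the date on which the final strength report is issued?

2021-09-07

The cylinders are demolded: Jun 25, 2021.
The 28-day compressive test is run: Jun 25, 2021 + 59 days = Aug 23, 2021.
The cylinders are cast: Jun 19, 2021.
The 7-day compressive test is run: Jun 19, 2021 + 18 days = Jul 7, 2021.
Both prerequisites met — the 28-day compressive test is run (Aug 23, 2021), the 7-day compressive test is run (Jul 7, 2021); the later is Aug 23, 2021.
The final strength report is issued: Aug 23, 2021 + 15 days = Sep 7, 2021.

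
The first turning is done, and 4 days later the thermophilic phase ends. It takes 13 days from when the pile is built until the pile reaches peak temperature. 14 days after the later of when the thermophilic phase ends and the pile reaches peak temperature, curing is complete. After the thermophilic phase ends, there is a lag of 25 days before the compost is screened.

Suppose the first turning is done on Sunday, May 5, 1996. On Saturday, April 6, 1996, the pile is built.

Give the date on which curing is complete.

The first turning is done: May 5, 1996.
The thermophilic phase ends: May 5, 1996 + 4 days = May 9, 1996.
The pile is built: Apr 6, 1996.
The pile reaches peak temperature: Apr 6, 1996 + 13 days = Apr 19, 1996.
Both prerequisites met — the thermophilic phase ends (May 9, 1996), the pile reaches peak temperature (Apr 19, 1996); the later is May 9, 1996.
Curing is complete: May 9, 1996 + 14 days = May 23, 1996.

Thursday, May 23, 1996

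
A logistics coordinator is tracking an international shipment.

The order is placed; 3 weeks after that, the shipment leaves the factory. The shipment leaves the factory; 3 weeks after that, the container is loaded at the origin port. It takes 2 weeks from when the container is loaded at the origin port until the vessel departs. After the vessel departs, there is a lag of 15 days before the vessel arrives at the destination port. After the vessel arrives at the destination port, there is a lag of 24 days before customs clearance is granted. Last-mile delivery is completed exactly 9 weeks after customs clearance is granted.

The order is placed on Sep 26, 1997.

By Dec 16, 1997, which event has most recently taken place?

The order is placed: Sep 26, 1997.
The shipment leaves the factory: Sep 26, 1997 + 3 weeks = Oct 17, 1997.
The container is loaded at the origin port: Oct 17, 1997 + 3 weeks = Nov 7, 1997.
The vessel departs: Nov 7, 1997 + 2 weeks = Nov 21, 1997.
The vessel arrives at the destination port: Nov 21, 1997 + 15 days = Dec 6, 1997.
Customs clearance is granted: Dec 6, 1997 + 24 days = Dec 30, 1997.
Last-mile delivery is completed: Dec 30, 1997 + 9 weeks = Mar 3, 1998.
Dec 16, 1997 falls between when the vessel arrives at the destination port (Dec 6, 1997) and when customs clearance is granted (Dec 30, 1997).

The vessel arrives at the destination port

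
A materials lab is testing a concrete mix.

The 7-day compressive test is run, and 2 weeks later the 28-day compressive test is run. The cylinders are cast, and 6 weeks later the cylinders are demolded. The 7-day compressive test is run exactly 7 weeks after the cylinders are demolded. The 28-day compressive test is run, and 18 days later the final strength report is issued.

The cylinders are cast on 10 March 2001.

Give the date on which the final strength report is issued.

The cylinders are cast: Mar 10, 2001.
The cylinders are demolded: Mar 10, 2001 + 6 weeks = Apr 21, 2001.
The 7-day compressive test is run: Apr 21, 2001 + 7 weeks = Jun 9, 2001.
The 28-day compressive test is run: Jun 9, 2001 + 2 weeks = Jun 23, 2001.
The final strength report is issued: Jun 23, 2001 + 18 days = Jul 11, 2001.

11 July 2001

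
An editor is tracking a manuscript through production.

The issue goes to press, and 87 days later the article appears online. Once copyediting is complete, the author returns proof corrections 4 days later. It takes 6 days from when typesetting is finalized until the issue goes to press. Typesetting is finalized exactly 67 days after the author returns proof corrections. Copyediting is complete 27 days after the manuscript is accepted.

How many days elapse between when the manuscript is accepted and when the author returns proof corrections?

Causal path: the manuscript is accepted → copyediting is complete → the author returns proof corrections.
Total delay along the path: 27 + 4 = 31 days.

31 days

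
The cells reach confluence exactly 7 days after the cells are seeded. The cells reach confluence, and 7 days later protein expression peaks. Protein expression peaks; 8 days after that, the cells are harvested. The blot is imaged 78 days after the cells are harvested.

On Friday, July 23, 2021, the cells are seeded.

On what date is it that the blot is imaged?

The cells are seeded: Jul 23, 2021.
The cells reach confluence: Jul 23, 2021 + 7 days = Jul 30, 2021.
Protein expression peaks: Jul 30, 2021 + 7 days = Aug 6, 2021.
The cells are harvested: Aug 6, 2021 + 8 days = Aug 14, 2021.
The blot is imaged: Aug 14, 2021 + 78 days = Oct 31, 2021.

Sunday, October 31, 2021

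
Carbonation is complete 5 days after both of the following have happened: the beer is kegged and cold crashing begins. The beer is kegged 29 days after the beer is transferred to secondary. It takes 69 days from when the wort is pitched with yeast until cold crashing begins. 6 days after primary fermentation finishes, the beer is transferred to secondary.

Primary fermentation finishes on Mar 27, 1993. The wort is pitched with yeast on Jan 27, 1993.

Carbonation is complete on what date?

May 6, 1993

Primary fermentation finishes: Mar 27, 1993.
The beer is transferred to secondary: Mar 27, 1993 + 6 days = Apr 2, 1993.
The beer is kegged: Apr 2, 1993 + 29 days = May 1, 1993.
The wort is pitched with yeast: Jan 27, 1993.
Cold crashing begins: Jan 27, 1993 + 69 days = Apr 6, 1993.
Both prerequisites met — the beer is kegged (May 1, 1993), cold crashing begins (Apr 6, 1993); the later is May 1, 1993.
Carbonation is complete: May 1, 1993 + 5 days = May 6, 1993.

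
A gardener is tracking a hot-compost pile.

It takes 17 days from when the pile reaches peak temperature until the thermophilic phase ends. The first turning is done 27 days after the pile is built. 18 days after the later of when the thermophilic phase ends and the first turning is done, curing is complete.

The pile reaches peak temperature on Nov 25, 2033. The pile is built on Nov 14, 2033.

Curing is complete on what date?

Dec 30, 2033

The pile reaches peak temperature: Nov 25, 2033.
The thermophilic phase ends: Nov 25, 2033 + 17 days = Dec 12, 2033.
The pile is built: Nov 14, 2033.
The first turning is done: Nov 14, 2033 + 27 days = Dec 11, 2033.
Both prerequisites met — the thermophilic phase ends (Dec 12, 2033), the first turning is done (Dec 11, 2033); the later is Dec 12, 2033.
Curing is complete: Dec 12, 2033 + 18 days = Dec 30, 2033.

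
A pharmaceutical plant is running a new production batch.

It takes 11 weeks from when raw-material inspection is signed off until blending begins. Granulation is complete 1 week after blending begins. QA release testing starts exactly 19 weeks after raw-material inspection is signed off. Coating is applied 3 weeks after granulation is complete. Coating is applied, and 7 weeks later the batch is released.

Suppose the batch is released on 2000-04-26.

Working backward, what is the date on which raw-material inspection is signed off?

The batch is released: Apr 26, 2000.
Coating is applied: Apr 26, 2000 − 7 weeks = Mar 8, 2000.
Granulation is complete: Mar 8, 2000 − 3 weeks = Feb 16, 2000.
Blending begins: Feb 16, 2000 − 1 week = Feb 9, 2000.
Raw-material inspection is signed off: Feb 9, 2000 − 11 weeks = Nov 24, 1999.

1999-11-24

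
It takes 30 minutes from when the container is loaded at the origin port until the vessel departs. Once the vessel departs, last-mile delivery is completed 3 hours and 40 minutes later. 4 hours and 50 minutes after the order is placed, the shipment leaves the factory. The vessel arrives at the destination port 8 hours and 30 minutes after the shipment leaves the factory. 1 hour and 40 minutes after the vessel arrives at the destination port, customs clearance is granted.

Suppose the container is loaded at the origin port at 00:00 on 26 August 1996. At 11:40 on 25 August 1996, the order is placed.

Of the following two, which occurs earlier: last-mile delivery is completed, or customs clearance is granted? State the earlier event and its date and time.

The container is loaded at the origin port: 00:00 Aug 26, 1996.
The vessel departs: 00:00 Aug 26, 1996 + 30m = 00:30 Aug 26, 1996.
Last-mile delivery is completed: 00:30 Aug 26, 1996 + 3h40m = 04:10 Aug 26, 1996.
The order is placed: 11:40 Aug 25, 1996.
The shipment leaves the factory: 11:40 Aug 25, 1996 + 4h50m = 16:30 Aug 25, 1996.
The vessel arrives at the destination port: 16:30 Aug 25, 1996 + 8h30m = 01:00 Aug 26, 1996.
Customs clearance is granted: 01:00 Aug 26, 1996 + 1h40m = 02:40 Aug 26, 1996.
Comparing: last-mile delivery is completed at 04:10 Aug 26, 1996 vs customs clearance is granted at 02:40 Aug 26, 1996. Earlier: customs clearance is granted.

Customs clearance is granted — 02:40 on 26 August 1996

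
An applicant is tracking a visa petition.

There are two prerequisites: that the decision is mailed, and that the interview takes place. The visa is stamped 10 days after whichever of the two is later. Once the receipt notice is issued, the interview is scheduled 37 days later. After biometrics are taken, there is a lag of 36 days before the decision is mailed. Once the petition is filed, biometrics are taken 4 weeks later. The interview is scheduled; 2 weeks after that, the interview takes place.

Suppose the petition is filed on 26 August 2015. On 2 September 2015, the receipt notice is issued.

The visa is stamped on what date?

8 November 2015

The petition is filed: Aug 26, 2015.
Biometrics are taken: Aug 26, 2015 + 4 weeks = Sep 23, 2015.
The decision is mailed: Sep 23, 2015 + 36 days = Oct 29, 2015.
The receipt notice is issued: Sep 2, 2015.
The interview is scheduled: Sep 2, 2015 + 37 days = Oct 9, 2015.
The interview takes place: Oct 9, 2015 + 2 weeks = Oct 23, 2015.
Both prerequisites met — the decision is mailed (Oct 29, 2015), the interview takes place (Oct 23, 2015); the later is Oct 29, 2015.
The visa is stamped: Oct 29, 2015 + 10 days = Nov 8, 2015.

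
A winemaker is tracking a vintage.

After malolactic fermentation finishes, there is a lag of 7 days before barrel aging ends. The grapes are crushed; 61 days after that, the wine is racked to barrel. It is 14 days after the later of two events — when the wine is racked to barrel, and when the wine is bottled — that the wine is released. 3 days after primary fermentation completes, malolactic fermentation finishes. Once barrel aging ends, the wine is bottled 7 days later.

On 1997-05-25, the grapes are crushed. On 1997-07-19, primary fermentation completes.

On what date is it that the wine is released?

The grapes are crushed: May 25, 1997.
The wine is racked to barrel: May 25, 1997 + 61 days = Jul 25, 1997.
Primary fermentation completes: Jul 19, 1997.
Malolactic fermentation finishes: Jul 19, 1997 + 3 days = Jul 22, 1997.
Barrel aging ends: Jul 22, 1997 + 7 days = Jul 29, 1997.
The wine is bottled: Jul 29, 1997 + 7 days = Aug 5, 1997.
Both prerequisites met — the wine is racked to barrel (Jul 25, 1997), the wine is bottled (Aug 5, 1997); the later is Aug 5, 1997.
The wine is released: Aug 5, 1997 + 14 days = Aug 19, 1997.

1997-08-19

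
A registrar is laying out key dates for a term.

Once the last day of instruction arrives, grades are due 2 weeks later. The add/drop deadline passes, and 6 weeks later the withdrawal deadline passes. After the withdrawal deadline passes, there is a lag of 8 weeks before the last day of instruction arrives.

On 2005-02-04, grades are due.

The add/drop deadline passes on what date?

Grades are due: Feb 4, 2005.
The last day of instruction arrives: Feb 4, 2005 − 2 weeks = Jan 21, 2005.
The withdrawal deadline passes: Jan 21, 2005 − 8 weeks = Nov 26, 2004.
The add/drop deadline passes: Nov 26, 2004 − 6 weeks = Oct 15, 2004.

2004-10-15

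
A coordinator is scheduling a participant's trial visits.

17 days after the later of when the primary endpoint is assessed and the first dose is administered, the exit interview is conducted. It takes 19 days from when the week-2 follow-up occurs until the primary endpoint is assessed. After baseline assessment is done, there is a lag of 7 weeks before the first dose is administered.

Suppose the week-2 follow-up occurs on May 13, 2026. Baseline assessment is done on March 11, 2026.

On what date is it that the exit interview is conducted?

The week-2 follow-up occurs: May 13, 2026.
The primary endpoint is assessed: May 13, 2026 + 19 days = Jun 1, 2026.
Baseline assessment is done: Mar 11, 2026.
The first dose is administered: Mar 11, 2026 + 7 weeks = Apr 29, 2026.
Both prerequisites met — the primary endpoint is assessed (Jun 1, 2026), the first dose is administered (Apr 29, 2026); the later is Jun 1, 2026.
The exit interview is conducted: Jun 1, 2026 + 17 days = Jun 18, 2026.

June 18, 2026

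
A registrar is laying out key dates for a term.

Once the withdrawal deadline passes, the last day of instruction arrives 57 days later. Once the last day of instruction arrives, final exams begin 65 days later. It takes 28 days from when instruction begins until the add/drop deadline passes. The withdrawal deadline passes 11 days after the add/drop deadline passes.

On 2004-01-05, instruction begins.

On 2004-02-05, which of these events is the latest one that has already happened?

Instruction begins: Jan 5, 2004.
The add/drop deadline passes: Jan 5, 2004 + 28 days = Feb 2, 2004.
The withdrawal deadline passes: Feb 2, 2004 + 11 days = Feb 13, 2004.
The last day of instruction arrives: Feb 13, 2004 + 57 days = Apr 10, 2004.
Final exams begin: Apr 10, 2004 + 65 days = Jun 14, 2004.
Feb 5, 2004 falls between when the add/drop deadline passes (Feb 2, 2004) and when the withdrawal deadline passes (Feb 13, 2004).

The add/drop deadline passes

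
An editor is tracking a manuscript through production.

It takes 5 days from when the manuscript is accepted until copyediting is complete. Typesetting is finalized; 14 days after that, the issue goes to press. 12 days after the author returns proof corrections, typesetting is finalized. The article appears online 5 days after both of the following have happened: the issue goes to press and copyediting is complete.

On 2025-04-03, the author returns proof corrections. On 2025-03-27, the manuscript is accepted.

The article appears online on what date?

2025-05-04

The author returns proof corrections: Apr 3, 2025.
Typesetting is finalized: Apr 3, 2025 + 12 days = Apr 15, 2025.
The issue goes to press: Apr 15, 2025 + 14 days = Apr 29, 2025.
The manuscript is accepted: Mar 27, 2025.
Copyediting is complete: Mar 27, 2025 + 5 days = Apr 1, 2025.
Both prerequisites met — the issue goes to press (Apr 29, 2025), copyediting is complete (Apr 1, 2025); the later is Apr 29, 2025.
The article appears online: Apr 29, 2025 + 5 days = May 4, 2025.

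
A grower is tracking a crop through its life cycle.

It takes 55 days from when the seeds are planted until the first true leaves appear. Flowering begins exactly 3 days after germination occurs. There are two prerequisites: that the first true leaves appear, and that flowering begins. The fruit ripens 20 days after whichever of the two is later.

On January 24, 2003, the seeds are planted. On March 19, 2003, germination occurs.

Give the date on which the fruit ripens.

The seeds are planted: Jan 24, 2003.
The first true leaves appear: Jan 24, 2003 + 55 days = Mar 20, 2003.
Germination occurs: Mar 19, 2003.
Flowering begins: Mar 19, 2003 + 3 days = Mar 22, 2003.
Both prerequisites met — the first true leaves appear (Mar 20, 2003), flowering begins (Mar 22, 2003); the later is Mar 22, 2003.
The fruit ripens: Mar 22, 2003 + 20 days = Apr 11, 2003.

April 11, 2003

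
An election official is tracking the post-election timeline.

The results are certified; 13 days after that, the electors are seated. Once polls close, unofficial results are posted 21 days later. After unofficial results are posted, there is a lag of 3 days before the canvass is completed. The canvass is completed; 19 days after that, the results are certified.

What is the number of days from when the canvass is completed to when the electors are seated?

Causal path: the canvass is completed → the results are certified → the electors are seated.
Total delay along the path: 19 + 13 = 32 days.

32 days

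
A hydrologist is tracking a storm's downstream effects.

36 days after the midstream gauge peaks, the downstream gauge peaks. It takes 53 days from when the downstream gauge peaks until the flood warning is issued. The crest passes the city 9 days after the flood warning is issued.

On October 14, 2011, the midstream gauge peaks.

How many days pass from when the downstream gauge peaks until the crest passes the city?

Causal path: the downstream gauge peaks → the flood warning is issued → the crest passes the city.
Total delay along the path: 53 + 9 = 62 days.

62 days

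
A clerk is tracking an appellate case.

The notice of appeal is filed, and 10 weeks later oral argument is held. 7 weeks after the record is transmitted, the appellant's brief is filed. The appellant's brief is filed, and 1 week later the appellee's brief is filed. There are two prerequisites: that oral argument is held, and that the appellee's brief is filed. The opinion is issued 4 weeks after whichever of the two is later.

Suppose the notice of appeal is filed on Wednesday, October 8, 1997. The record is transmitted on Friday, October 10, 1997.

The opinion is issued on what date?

The notice of appeal is filed: Oct 8, 1997.
Oral argument is held: Oct 8, 1997 + 10 weeks = Dec 17, 1997.
The record is transmitted: Oct 10, 1997.
The appellant's brief is filed: Oct 10, 1997 + 7 weeks = Nov 28, 1997.
The appellee's brief is filed: Nov 28, 1997 + 1 week = Dec 5, 1997.
Both prerequisites met — oral argument is held (Dec 17, 1997), the appellee's brief is filed (Dec 5, 1997); the later is Dec 17, 1997.
The opinion is issued: Dec 17, 1997 + 4 weeks = Jan 14, 1998.

Wednesday, January 14, 1998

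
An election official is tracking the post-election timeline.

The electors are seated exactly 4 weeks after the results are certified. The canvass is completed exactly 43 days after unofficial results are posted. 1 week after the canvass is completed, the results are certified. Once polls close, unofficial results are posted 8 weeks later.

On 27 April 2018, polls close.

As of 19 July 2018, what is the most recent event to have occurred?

Unofficial results are posted

Polls close: Apr 27, 2018.
Unofficial results are posted: Apr 27, 2018 + 8 weeks = Jun 22, 2018.
The canvass is completed: Jun 22, 2018 + 43 days = Aug 4, 2018.
The results are certified: Aug 4, 2018 + 1 week = Aug 11, 2018.
The electors are seated: Aug 11, 2018 + 4 weeks = Sep 8, 2018.
Jul 19, 2018 falls between when unofficial results are posted (Jun 22, 2018) and when the canvass is completed (Aug 4, 2018).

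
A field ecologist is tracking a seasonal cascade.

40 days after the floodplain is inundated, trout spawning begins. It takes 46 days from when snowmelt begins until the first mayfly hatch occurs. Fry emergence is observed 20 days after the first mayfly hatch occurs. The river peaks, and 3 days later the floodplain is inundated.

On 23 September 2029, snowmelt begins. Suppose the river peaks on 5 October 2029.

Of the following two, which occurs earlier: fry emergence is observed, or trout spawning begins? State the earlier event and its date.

Snowmelt begins: Sep 23, 2029.
The first mayfly hatch occurs: Sep 23, 2029 + 46 days = Nov 8, 2029.
Fry emergence is observed: Nov 8, 2029 + 20 days = Nov 28, 2029.
The river peaks: Oct 5, 2029.
The floodplain is inundated: Oct 5, 2029 + 3 days = Oct 8, 2029.
Trout spawning begins: Oct 8, 2029 + 40 days = Nov 17, 2029.
Comparing: fry emergence is observed on Nov 28, 2029 vs trout spawning begins on Nov 17, 2029. Earlier: trout spawning begins.

Trout spawning begins — 17 November 2029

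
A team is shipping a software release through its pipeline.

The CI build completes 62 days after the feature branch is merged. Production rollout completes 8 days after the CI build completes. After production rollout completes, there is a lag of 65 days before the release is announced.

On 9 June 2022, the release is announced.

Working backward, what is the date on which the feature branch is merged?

25 January 2022

The release is announced: Jun 9, 2022.
Production rollout completes: Jun 9, 2022 − 65 days = Apr 5, 2022.
The CI build completes: Apr 5, 2022 − 8 days = Mar 28, 2022.
The feature branch is merged: Mar 28, 2022 − 62 days = Jan 25, 2022.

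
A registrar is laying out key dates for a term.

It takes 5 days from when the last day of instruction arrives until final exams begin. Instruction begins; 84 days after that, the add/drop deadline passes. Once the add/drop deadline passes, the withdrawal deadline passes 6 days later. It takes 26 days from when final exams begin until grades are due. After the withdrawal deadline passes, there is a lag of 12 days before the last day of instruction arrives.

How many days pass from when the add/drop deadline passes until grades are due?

Causal path: the add/drop deadline passes → the withdrawal deadline passes → the last day of instruction arrives → final exams begin → grades are due.
Total delay along the path: 6 + 12 + 5 + 26 = 49 days.

49 days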